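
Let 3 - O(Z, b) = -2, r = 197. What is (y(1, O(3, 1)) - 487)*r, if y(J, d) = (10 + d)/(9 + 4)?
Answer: -1244252/13 ≈ -95712.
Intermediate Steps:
O(Z, b) = 5 (O(Z, b) = 3 - 1*(-2) = 3 + 2 = 5)
y(J, d) = 10/13 + d/13 (y(J, d) = (10 + d)/13 = (10 + d)*(1/13) = 10/13 + d/13)
(y(1, O(3, 1)) - 487)*r = ((10/13 + (1/13)*5) - 487)*197 = ((10/13 + 5/13) - 487)*197 = (15/13 - 487)*197 = -6316/13*197 = -1244252/13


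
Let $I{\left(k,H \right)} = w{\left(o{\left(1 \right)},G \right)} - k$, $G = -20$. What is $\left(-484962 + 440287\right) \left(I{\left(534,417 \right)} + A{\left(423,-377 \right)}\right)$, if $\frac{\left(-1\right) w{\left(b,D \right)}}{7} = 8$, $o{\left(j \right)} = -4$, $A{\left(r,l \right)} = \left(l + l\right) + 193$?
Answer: $51420925$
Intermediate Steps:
$A{\left(r,l \right)} = 193 + 2 l$ ($A{\left(r,l \right)} = 2 l + 193 = 193 + 2 l$)
$w{\left(b,D \right)} = -56$ ($w{\left(b,D \right)} = \left(-7\right) 8 = -56$)
$I{\left(k,H \right)} = -56 - k$
$\left(-484962 + 440287\right) \left(I{\left(534,417 \right)} + A{\left(423,-377 \right)}\right) = \left(-484962 + 440287\right) \left(\left(-56 - 534\right) + \left(193 + 2 \left(-377\right)\right)\right) = - 44675 \left(\left(-56 - 534\right) + \left(193 - 754\right)\right) = - 44675 \left(-590 - 561\right) = \left(-44675\right) \left(-1151\right) = 51420925$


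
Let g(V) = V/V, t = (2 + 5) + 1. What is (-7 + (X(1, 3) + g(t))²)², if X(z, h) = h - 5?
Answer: 36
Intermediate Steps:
t = 8 (t = 7 + 1 = 8)
X(z, h) = -5 + h
g(V) = 1
(-7 + (X(1, 3) + g(t))²)² = (-7 + ((-5 + 3) + 1)²)² = (-7 + (-2 + 1)²)² = (-7 + (-1)²)² = (-7 + 1)² = (-6)² = 36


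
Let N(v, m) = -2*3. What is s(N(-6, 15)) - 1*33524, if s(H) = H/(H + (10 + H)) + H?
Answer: -33527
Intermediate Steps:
N(v, m) = -6
s(H) = H + H/(10 + 2*H) (s(H) = H/(10 + 2*H) + H = H + H/(10 + 2*H))
s(N(-6, 15)) - 1*33524 = (½)*(-6)*(11 + 2*(-6))/(5 - 6) - 1*33524 = (½)*(-6)*(11 - 12)/(-1) - 33524 = (½)*(-6)*(-1)*(-1) - 33524 = -3 - 33524 = -33527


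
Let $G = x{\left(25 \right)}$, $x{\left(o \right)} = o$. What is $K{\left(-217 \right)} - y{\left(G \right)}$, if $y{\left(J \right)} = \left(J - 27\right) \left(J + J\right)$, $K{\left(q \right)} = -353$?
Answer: $-253$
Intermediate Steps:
$G = 25$
$y{\left(J \right)} = 2 J \left(-27 + J\right)$ ($y{\left(J \right)} = \left(-27 + J\right) 2 J = 2 J \left(-27 + J\right)$)
$K{\left(-217 \right)} - y{\left(G \right)} = -353 - 2 \cdot 25 \left(-27 + 25\right) = -353 - 2 \cdot 25 \left(-2\right) = -353 - -100 = -353 + 100 = -253$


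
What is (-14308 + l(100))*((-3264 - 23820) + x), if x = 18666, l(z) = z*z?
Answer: 36264744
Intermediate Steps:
l(z) = z²
(-14308 + l(100))*((-3264 - 23820) + x) = (-14308 + 100²)*((-3264 - 23820) + 18666) = (-14308 + 10000)*(-27084 + 18666) = -4308*(-8418) = 36264744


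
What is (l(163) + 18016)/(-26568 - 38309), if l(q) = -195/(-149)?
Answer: -2684579/9666673 ≈ -0.27771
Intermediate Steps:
l(q) = 195/149 (l(q) = -195*(-1/149) = 195/149)
(l(163) + 18016)/(-26568 - 38309) = (195/149 + 18016)/(-26568 - 38309) = (2684579/149)/(-64877) = (2684579/149)*(-1/64877) = -2684579/9666673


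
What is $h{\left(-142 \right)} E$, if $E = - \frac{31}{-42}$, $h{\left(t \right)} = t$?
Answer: $- \frac{2201}{21} \approx -104.81$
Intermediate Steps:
$E = \frac{31}{42}$ ($E = \left(-31\right) \left(- \frac{1}{42}\right) = \frac{31}{42} \approx 0.7381$)
$h{\left(-142 \right)} E = \left(-142\right) \frac{31}{42} = - \frac{2201}{21}$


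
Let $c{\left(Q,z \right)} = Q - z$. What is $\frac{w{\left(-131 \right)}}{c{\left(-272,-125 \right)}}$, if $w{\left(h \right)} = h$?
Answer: $\frac{131}{147} \approx 0.89116$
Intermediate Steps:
$\frac{w{\left(-131 \right)}}{c{\left(-272,-125 \right)}} = - \frac{131}{-272 - -125} = - \frac{131}{-272 + 125} = - \frac{131}{-147} = \left(-131\right) \left(- \frac{1}{147}\right) = \frac{131}{147}$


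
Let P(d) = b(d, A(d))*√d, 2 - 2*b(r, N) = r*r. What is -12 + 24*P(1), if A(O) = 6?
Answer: 0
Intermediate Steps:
b(r, N) = 1 - r²/2 (b(r, N) = 1 - r*r/2 = 1 - r²/2)
P(d) = √d*(1 - d²/2) (P(d) = (1 - d²/2)*√d = √d*(1 - d²/2))
-12 + 24*P(1) = -12 + 24*(√1*(2 - 1*1²)/2) = -12 + 24*((½)*1*(2 - 1*1)) = -12 + 24*((½)*1*(2 - 1)) = -12 + 24*((½)*1*1) = -12 + 24*(½) = -12 + 12 = 0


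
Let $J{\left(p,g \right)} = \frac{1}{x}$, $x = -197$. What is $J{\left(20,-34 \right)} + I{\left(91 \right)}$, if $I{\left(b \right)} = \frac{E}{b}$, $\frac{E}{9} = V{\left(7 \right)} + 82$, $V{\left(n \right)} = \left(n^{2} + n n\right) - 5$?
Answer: $\frac{44312}{2561} \approx 17.303$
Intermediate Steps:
$V{\left(n \right)} = -5 + 2 n^{2}$ ($V{\left(n \right)} = \left(n^{2} + n^{2}\right) - 5 = 2 n^{2} - 5 = -5 + 2 n^{2}$)
$E = 1575$ ($E = 9 \left(\left(-5 + 2 \cdot 7^{2}\right) + 82\right) = 9 \left(\left(-5 + 2 \cdot 49\right) + 82\right) = 9 \left(\left(-5 + 98\right) + 82\right) = 9 \left(93 + 82\right) = 9 \cdot 175 = 1575$)
$I{\left(b \right)} = \frac{1575}{b}$
$J{\left(p,g \right)} = - \frac{1}{197}$ ($J{\left(p,g \right)} = \frac{1}{-197} = - \frac{1}{197}$)
$J{\left(20,-34 \right)} + I{\left(91 \right)} = - \frac{1}{197} + \frac{1575}{91} = - \frac{1}{197} + 1575 \cdot \frac{1}{91} = - \frac{1}{197} + \frac{225}{13} = \frac{44312}{2561}$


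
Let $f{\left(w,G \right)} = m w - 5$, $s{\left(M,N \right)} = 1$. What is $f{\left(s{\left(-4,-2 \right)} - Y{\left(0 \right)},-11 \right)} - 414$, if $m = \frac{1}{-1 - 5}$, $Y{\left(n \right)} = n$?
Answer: $- \frac{2515}{6} \approx -419.17$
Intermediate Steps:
$m = - \frac{1}{6}$ ($m = \frac{1}{-6} = - \frac{1}{6} \approx -0.16667$)
$f{\left(w,G \right)} = -5 - \frac{w}{6}$ ($f{\left(w,G \right)} = - \frac{w}{6} - 5 = -5 - \frac{w}{6}$)
$f{\left(s{\left(-4,-2 \right)} - Y{\left(0 \right)},-11 \right)} - 414 = \left(-5 - \frac{1 - 0}{6}\right) - 414 = \left(-5 - \frac{1 + 0}{6}\right) - 414 = \left(-5 - \frac{1}{6}\right) - 414 = - \frac{31}{6} - 414 = - \frac{2515}{6}$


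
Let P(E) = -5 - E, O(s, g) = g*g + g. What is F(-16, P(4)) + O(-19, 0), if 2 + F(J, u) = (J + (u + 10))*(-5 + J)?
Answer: 313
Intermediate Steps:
O(s, g) = g + g² (O(s, g) = g² + g = g + g²)
F(J, u) = -2 + (-5 + J)*(10 + J + u) (F(J, u) = -2 + (J + (u + 10))*(-5 + J) = -2 + (J + (10 + u))*(-5 + J) = -2 + (10 + J + u)*(-5 + J) = -2 + (-5 + J)*(10 + J + u))
F(-16, P(4)) + O(-19, 0) = (-52 + (-16)² - 5*(-5 - 1*4) + 5*(-16) - 16*(-5 - 1*4)) + 0*(1 + 0) = (-52 + 256 - 5*(-5 - 4) - 80 - 16*(-5 - 4)) + 0*1 = (-52 + 256 - 5*(-9) - 80 - 16*(-9)) + 0 = (-52 + 256 + 45 - 80 + 144) + 0 = 313 + 0 = 313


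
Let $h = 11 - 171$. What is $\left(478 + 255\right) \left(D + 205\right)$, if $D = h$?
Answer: $32985$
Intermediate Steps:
$h = -160$ ($h = 11 - 171 = -160$)
$D = -160$
$\left(478 + 255\right) \left(D + 205\right) = \left(478 + 255\right) \left(-160 + 205\right) = 733 \cdot 45 = 32985$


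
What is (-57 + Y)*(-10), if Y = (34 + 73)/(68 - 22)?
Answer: 12575/23 ≈ 546.74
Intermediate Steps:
Y = 107/46 ≈ 2.3261
(-57 + Y)*(-10) = (-57 + 107/46)*(-10) = -2515/46*(-10) = 12575/23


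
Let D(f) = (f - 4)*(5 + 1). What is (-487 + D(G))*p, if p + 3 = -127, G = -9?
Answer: 73450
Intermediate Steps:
D(f) = -24 + 6*f (D(f) = (-4 + f)*6 = -24 + 6*f)
p = -130 (p = -3 - 127 = -130)
(-487 + D(G))*p = (-487 + (-24 + 6*(-9)))*(-130) = (-487 + (-24 - 54))*(-130) = (-487 - 78)*(-130) = -565*(-130) = 73450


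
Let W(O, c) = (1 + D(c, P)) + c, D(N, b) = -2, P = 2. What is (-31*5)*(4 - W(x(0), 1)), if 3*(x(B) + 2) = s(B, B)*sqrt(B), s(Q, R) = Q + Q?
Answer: -620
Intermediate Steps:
s(Q, R) = 2*Q
x(B) = -2 + 2*B**(3/2)/3 (x(B) = -2 + ((2*B)*sqrt(B))/3 = -2 + (2*B**(3/2))/3 = -2 + 2*B**(3/2)/3)
W(O, c) = -1 + c (W(O, c) = (1 - 2) + c = -1 + c)
(-31*5)*(4 - W(x(0), 1)) = (-31*5)*(4 - (-1 + 1)) = -155*(4 - 1*0) = -155*(4 + 0) = -155*4 = -620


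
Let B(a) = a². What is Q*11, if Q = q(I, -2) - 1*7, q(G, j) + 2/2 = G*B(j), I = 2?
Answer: 0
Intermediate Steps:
q(G, j) = -1 + G*j²
Q = 0 (Q = (-1 + 2*(-2)²) - 1*7 = (-1 + 2*4) - 7 = (-1 + 8) - 7 = 7 - 7 = 0)
Q*11 = 0*11 = 0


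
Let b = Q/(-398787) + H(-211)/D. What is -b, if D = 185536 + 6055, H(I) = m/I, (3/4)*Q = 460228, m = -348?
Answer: 74419741745684/48363732074061 ≈ 1.5388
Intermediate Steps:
Q = 1840912/3 (Q = (4/3)*460228 = 1840912/3 ≈ 6.1364e+5)
H(I) = -348/I
D = 191591
b = -74419741745684/48363732074061 (b = (1840912/3)/(-398787) - 348/(-211)/191591 = (1840912/3)*(-1/398787) - 348*(-1/211)*(1/191591) = -1840912/1196361 + (348/211)*(1/191591) = -1840912/1196361 + 348/40425701 = -74419741745684/48363732074061 ≈ -1.5388)
-b = -1*(-74419741745684/48363732074061) = 74419741745684/48363732074061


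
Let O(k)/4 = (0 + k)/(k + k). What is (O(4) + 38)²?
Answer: 1600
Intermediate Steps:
O(k) = 2 (O(k) = 4*((0 + k)/(k + k)) = 4*(k/((2*k))) = 4*(k*(1/(2*k))) = 4*(½) = 2)
(O(4) + 38)² = (2 + 38)² = 40² = 1600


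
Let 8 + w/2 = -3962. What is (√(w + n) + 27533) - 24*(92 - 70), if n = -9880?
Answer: 27005 + 18*I*√55 ≈ 27005.0 + 133.49*I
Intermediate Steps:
w = -7940 (w = -16 + 2*(-3962) = -16 - 7924 = -7940)
(√(w + n) + 27533) - 24*(92 - 70) = (√(-7940 - 9880) + 27533) - 24*(92 - 70) = (√(-17820) + 27533) - 24*22 = (18*I*√55 + 27533) - 528 = (27533 + 18*I*√55) - 528 = 27005 + 18*I*√55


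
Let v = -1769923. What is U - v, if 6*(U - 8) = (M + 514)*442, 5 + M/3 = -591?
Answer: 5028239/3 ≈ 1.6761e+6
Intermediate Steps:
M = -1788 (M = -15 + 3*(-591) = -15 - 1773 = -1788)
U = -281530/3 (U = 8 + ((-1788 + 514)*442)/6 = 8 + (-1274*442)/6 = 8 + (⅙)*(-563108) = 8 - 281554/3 = -281530/3 ≈ -93843.)
U - v = -281530/3 - 1*(-1769923) = -281530/3 + 1769923 = 5028239/3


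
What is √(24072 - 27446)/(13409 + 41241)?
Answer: I*√3374/54650 ≈ 0.0010629*I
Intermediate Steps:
√(24072 - 27446)/(13409 + 41241) = √(-3374)/54650 = (I*√3374)*(1/54650) = I*√3374/54650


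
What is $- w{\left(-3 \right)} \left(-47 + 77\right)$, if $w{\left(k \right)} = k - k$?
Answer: $0$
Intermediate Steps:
$w{\left(k \right)} = 0$
$- w{\left(-3 \right)} \left(-47 + 77\right) = - 0 \left(-47 + 77\right) = - 0 \cdot 30 = \left(-1\right) 0 = 0$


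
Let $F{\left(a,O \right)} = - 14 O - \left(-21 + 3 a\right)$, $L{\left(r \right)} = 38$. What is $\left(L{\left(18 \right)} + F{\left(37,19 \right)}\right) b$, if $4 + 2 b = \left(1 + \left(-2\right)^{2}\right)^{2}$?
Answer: $-3339$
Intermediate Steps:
$b = \frac{21}{2}$ ($b = -2 + \frac{\left(1 + \left(-2\right)^{2}\right)^{2}}{2} = -2 + \frac{\left(1 + 4\right)^{2}}{2} = -2 + \frac{5^{2}}{2} = -2 + \frac{1}{2} \cdot 25 = -2 + \frac{25}{2} = \frac{21}{2} \approx 10.5$)
$F{\left(a,O \right)} = 21 - 14 O - 3 a$ ($F{\left(a,O \right)} = - 14 O - \left(-21 + 3 a\right) = 21 - 14 O - 3 a$)
$\left(L{\left(18 \right)} + F{\left(37,19 \right)}\right) b = \left(38 - 356\right) \frac{21}{2} = \left(-318\right) \frac{21}{2} = -3339$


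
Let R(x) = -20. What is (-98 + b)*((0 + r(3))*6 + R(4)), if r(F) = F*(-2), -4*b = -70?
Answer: 4508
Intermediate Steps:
b = 35/2 (b = -¼*(-70) = 35/2 ≈ 17.500)
r(F) = -2*F
(-98 + b)*((0 + r(3))*6 + R(4)) = (-98 + 35/2)*((0 - 2*3)*6 - 20) = -161*((0 - 6)*6 - 20)/2 = -161*(-6*6 - 20)/2 = -161*(-36 - 20)/2 = -161/2*(-56) = 4508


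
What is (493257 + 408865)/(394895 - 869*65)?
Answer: 451061/169205 ≈ 2.6658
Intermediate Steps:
(493257 + 408865)/(394895 - 869*65) = 902122/(394895 - 56485) = 902122/338410 = 902122*(1/338410) = 451061/169205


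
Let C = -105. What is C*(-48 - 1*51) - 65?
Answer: 10330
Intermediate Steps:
C*(-48 - 1*51) - 65 = -105*(-48 - 1*51) - 65 = -105*(-48 - 51) - 65 = -105*(-99) - 65 = 10395 - 65 = 10330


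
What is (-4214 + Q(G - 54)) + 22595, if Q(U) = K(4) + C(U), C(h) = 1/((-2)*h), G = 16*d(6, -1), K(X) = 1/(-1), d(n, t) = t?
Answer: 2573201/140 ≈ 18380.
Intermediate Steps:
K(X) = -1
G = -16 (G = 16*(-1) = -16)
C(h) = -1/(2*h)
Q(U) = -1 - 1/(2*U)
(-4214 + Q(G - 54)) + 22595 = (-4214 + (-½ - (-16 - 54))/(-16 - 54)) + 22595 = (-4214 + (-½ - 1*(-70))/(-70)) + 22595 = (-4214 - (-½ + 70)/70) + 22595 = (-4214 - 1/70*139/2) + 22595 = (-4214 - 139/140) + 22595 = -590099/140 + 22595 = 2573201/140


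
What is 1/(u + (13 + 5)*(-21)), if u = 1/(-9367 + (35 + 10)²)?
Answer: -7342/2775277 ≈ -0.0026455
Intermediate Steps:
u = -1/7342 (u = 1/(-9367 + 45²) = 1/(-9367 + 2025) = 1/(-7342) = -1/7342 ≈ -0.00013620)
1/(u + (13 + 5)*(-21)) = 1/(-1/7342 + (13 + 5)*(-21)) = 1/(-1/7342 + 18*(-21)) = 1/(-1/7342 - 378) = 1/(-2775277/7342) = -7342/2775277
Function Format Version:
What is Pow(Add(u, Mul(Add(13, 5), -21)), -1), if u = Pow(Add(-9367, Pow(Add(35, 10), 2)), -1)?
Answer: Rational(-7342, 2775277) ≈ -0.0026455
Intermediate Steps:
u = Rational(-1, 7342) (u = Pow(Add(-9367, Pow(45, 2)), -1) = Pow(Add(-9367, 2025), -1) = Pow(-7342, -1) = Rational(-1, 7342) ≈ -0.00013620)
Pow(Add(u, Mul(Add(13, 5), -21)), -1) = Pow(Add(Rational(-1, 7342), Mul(Add(13, 5), -21)), -1) = Pow(Add(Rational(-1, 7342), Mul(18, -21)), -1) = Pow(Add(Rational(-1, 7342), -378), -1) = Pow(Rational(-2775277, 7342), -1) = Rational(-7342, 2775277)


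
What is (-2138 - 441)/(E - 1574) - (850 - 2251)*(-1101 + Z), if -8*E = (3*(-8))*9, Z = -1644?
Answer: -5949364936/1547 ≈ -3.8457e+6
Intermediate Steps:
E = 27 (E = -3*(-8)*9/8 = -(-3)*9 = -1/8*(-216) = 27)
(-2138 - 441)/(E - 1574) - (850 - 2251)*(-1101 + Z) = (-2138 - 441)/(27 - 1574) - (850 - 2251)*(-1101 - 1644) = -2579/(-1547) - (-1401)*(-2745) = -2579*(-1/1547) - 1*3845745 = 2579/1547 - 3845745 = -5949364936/1547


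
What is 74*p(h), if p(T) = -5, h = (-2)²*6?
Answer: -370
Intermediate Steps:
h = 24 (h = 4*6 = 24)
74*p(h) = 74*(-5) = -370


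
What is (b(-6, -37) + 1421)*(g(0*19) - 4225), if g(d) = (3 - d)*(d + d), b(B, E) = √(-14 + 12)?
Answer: -6003725 - 4225*I*√2 ≈ -6.0037e+6 - 5975.1*I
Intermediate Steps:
b(B, E) = I*√2 (b(B, E) = √(-2) = I*√2)
g(d) = 2*d*(3 - d) (g(d) = (3 - d)*(2*d) = 2*d*(3 - d))
(b(-6, -37) + 1421)*(g(0*19) - 4225) = (I*√2 + 1421)*(2*(0*19)*(3 - 0*19) - 4225) = (1421 + I*√2)*(2*0*(3 - 1*0) - 4225) = (1421 + I*√2)*(2*0*(3 + 0) - 4225) = (1421 + I*√2)*(2*0*3 - 4225) = (1421 + I*√2)*(0 - 4225) = (1421 + I*√2)*(-4225) = -6003725 - 4225*I*√2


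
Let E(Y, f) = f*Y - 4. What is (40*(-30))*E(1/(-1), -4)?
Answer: 0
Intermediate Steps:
E(Y, f) = -4 + Y*f (E(Y, f) = Y*f - 4 = -4 + Y*f)
(40*(-30))*E(1/(-1), -4) = (40*(-30))*(-4 - 4/(-1)) = -1200*(-4 - 1*(-4)) = -1200*(-4 + 4) = -1200*0 = 0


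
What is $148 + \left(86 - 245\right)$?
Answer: $-11$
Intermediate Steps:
$148 + \left(86 - 245\right) = 148 - 159 = -11$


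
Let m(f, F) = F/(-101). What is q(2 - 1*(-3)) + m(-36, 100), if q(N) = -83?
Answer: -8483/101 ≈ -83.990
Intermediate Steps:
m(f, F) = -F/101 (m(f, F) = F*(-1/101) = -F/101)
q(2 - 1*(-3)) + m(-36, 100) = -83 - 1/101*100 = -83 - 100/101 = -8483/101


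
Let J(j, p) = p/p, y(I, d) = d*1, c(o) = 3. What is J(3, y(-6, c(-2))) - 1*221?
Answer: -220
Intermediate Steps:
y(I, d) = d
J(j, p) = 1
J(3, y(-6, c(-2))) - 1*221 = 1 - 1*221 = 1 - 221 = -220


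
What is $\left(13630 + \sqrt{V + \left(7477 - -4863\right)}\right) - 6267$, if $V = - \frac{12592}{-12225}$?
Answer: $7363 + \frac{22 \sqrt{152427657}}{2445} \approx 7474.1$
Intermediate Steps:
$V = \frac{12592}{12225}$ ($V = \left(-12592\right) \left(- \frac{1}{12225}\right) = \frac{12592}{12225} \approx 1.03$)
$\left(13630 + \sqrt{V + \left(7477 - -4863\right)}\right) - 6267 = \left(13630 + \sqrt{\frac{12592}{12225} + \left(7477 - -4863\right)}\right) - 6267 = \left(13630 + \sqrt{\frac{12592}{12225} + \left(7477 + 4863\right)}\right) - 6267 = \left(13630 + \sqrt{\frac{12592}{12225} + 12340}\right) - 6267 = \left(13630 + \sqrt{\frac{150869092}{12225}}\right) - 6267 = \left(13630 + \frac{22 \sqrt{152427657}}{2445}\right) - 6267 = 7363 + \frac{22 \sqrt{152427657}}{2445}$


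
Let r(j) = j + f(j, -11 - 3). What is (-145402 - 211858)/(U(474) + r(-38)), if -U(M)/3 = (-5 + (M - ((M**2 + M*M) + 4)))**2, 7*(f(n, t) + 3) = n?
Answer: 1250410/2115745157237 ≈ 5.9100e-7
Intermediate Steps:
f(n, t) = -3 + n/7
r(j) = -3 + 8*j/7 (r(j) = j + (-3 + j/7) = -3 + 8*j/7)
U(M) = -3*(-9 + M - 2*M**2)**2 (U(M) = -3*(-5 + (M - ((M**2 + M*M) + 4)))**2 = -3*(-5 + (M - ((M**2 + M**2) + 4)))**2 = -3*(-5 + (M - (2*M**2 + 4)))**2 = -3*(-5 + (M - (4 + 2*M**2)))**2 = -3*(-5 + (M + (-4 - 2*M**2)))**2 = -3*(-5 + (-4 + M - 2*M**2))**2 = -3*(-9 + M - 2*M**2)**2)
(-145402 - 211858)/(U(474) + r(-38)) = (-145402 - 211858)/(-3*(9 - 1*474 + 2*474**2)**2 + (-3 + (8/7)*(-38))) = -357260/(-3*(9 - 474 + 2*224676)**2 + (-3 - 304/7)) = -357260/(-3*(9 - 474 + 449352)**2 - 325/7) = -357260/(-3*448887**2 - 325/7) = -357260/(-3*201499538769 - 325/7) = -357260/(-604498616307 - 325/7) = -357260/(-4231490314474/7) = -357260*(-7/4231490314474) = 1250410/2115745157237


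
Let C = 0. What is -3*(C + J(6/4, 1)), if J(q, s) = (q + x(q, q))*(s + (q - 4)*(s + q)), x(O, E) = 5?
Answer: 819/8 ≈ 102.38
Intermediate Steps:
J(q, s) = (5 + q)*(s + (-4 + q)*(q + s)) (J(q, s) = (q + 5)*(s + (q - 4)*(s + q)) = (5 + q)*(s + (-4 + q)*(q + s)))
-3*(C + J(6/4, 1)) = -3*(0 + ((6/4)² + (6/4)³ - 120/4 - 15*1 + 1*(6/4)² + 2*(6/4)*1)) = -3*(0 + ((6*(¼))² + (6*(¼))³ - 120/4 - 15 + 1*(6*(¼))² + 2*(6*(¼))*1)) = -3*(0 + ((3/2)² + (3/2)³ - 20*3/2 - 15 + 1*(3/2)² + 2*(3/2)*1)) = -3*(0 + (9/4 + 27/8 - 30 - 15 + 1*(9/4) + 3)) = -3*(0 + (9/4 + 27/8 - 30 - 15 + 9/4 + 3)) = -3*(0 - 273/8) = -3*(-273/8) = 819/8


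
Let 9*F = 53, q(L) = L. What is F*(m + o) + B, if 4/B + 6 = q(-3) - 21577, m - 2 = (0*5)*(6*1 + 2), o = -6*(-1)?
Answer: 4576214/97137 ≈ 47.111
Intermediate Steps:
o = 6
m = 2 (m = 2 + (0*5)*(6*1 + 2) = 2 + 0*(6 + 2) = 2 + 0*8 = 2 + 0 = 2)
F = 53/9 (F = (⅑)*53 = 53/9 ≈ 5.8889)
B = -2/10793 (B = 4/(-6 + (-3 - 21577)) = 4/(-6 - 21580) = 4/(-21586) = 4*(-1/21586) = -2/10793 ≈ -0.00018531)
F*(m + o) + B = 53*(2 + 6)/9 - 2/10793 = (53/9)*8 - 2/10793 = 424/9 - 2/10793 = 4576214/97137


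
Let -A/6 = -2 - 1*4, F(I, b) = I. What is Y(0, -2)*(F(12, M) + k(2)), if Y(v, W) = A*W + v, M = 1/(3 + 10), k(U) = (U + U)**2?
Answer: -2016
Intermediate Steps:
k(U) = 4*U**2 (k(U) = (2*U)**2 = 4*U**2)
M = 1/13 ≈ 0.076923
A = 36 (A = -6*(-2 - 1*4) = -6*(-2 - 4) = -6*(-6) = 36)
Y(v, W) = v + 36*W (Y(v, W) = 36*W + v = v + 36*W)
Y(0, -2)*(F(12, M) + k(2)) = (0 + 36*(-2))*(12 + 4*2**2) = (0 - 72)*(12 + 4*4) = -72*(12 + 16) = -72*28 = -2016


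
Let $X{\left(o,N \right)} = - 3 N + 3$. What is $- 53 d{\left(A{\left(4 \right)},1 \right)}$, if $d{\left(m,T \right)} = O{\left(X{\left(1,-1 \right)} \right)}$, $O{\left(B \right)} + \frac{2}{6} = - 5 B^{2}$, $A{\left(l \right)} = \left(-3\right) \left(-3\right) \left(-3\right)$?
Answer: $\frac{28673}{3} \approx 9557.7$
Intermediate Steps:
$A{\left(l \right)} = -27$ ($A{\left(l \right)} = 9 \left(-3\right) = -27$)
$X{\left(o,N \right)} = 3 - 3 N$
$O{\left(B \right)} = - \frac{1}{3} - 5 B^{2}$
$d{\left(m,T \right)} = - \frac{541}{3}$ ($d{\left(m,T \right)} = - \frac{1}{3} - 5 \left(3 - -3\right)^{2} = - \frac{1}{3} - 5 \left(3 + 3\right)^{2} = - \frac{1}{3} - 5 \cdot 6^{2} = - \frac{1}{3} - 180 = - \frac{541}{3}$)
$- 53 d{\left(A{\left(4 \right)},1 \right)} = \left(-53\right) \left(- \frac{541}{3}\right) = \frac{28673}{3}$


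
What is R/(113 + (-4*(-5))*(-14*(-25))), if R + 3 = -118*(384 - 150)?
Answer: -9205/2371 ≈ -3.8823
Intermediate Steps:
R = -27615 (R = -3 - 118*(384 - 150) = -3 - 118*234 = -3 - 27612 = -27615)
R/(113 + (-4*(-5))*(-14*(-25))) = -27615/(113 + (-4*(-5))*(-14*(-25))) = -27615/(113 + 20*350) = -27615/(113 + 7000) = -27615/7113 = -27615*1/7113 = -9205/2371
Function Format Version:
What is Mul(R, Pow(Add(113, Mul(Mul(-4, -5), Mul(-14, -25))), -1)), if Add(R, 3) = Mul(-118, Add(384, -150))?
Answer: Rational(-9205, 2371) ≈ -3.8823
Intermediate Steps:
R = -27615 (R = Add(-3, Mul(-118, Add(384, -150))) = Add(-3, Mul(-118, 234)) = Add(-3, -27612) = -27615)
Mul(R, Pow(Add(113, Mul(Mul(-4, -5), Mul(-14, -25))), -1)) = Mul(-27615, Pow(Add(113, Mul(Mul(-4, -5), Mul(-14, -25))), -1)) = Mul(-27615, Pow(Add(113, Mul(20, 350)), -1)) = Mul(-27615, Pow(Add(113, 7000), -1)) = Mul(-27615, Pow(7113, -1)) = Mul(-27615, Rational(1, 7113)) = Rational(-9205, 2371)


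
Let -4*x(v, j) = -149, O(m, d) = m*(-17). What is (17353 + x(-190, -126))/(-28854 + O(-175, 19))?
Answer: -69561/103516 ≈ -0.67198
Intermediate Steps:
O(m, d) = -17*m
x(v, j) = 149/4 (x(v, j) = -1/4*(-149) = 149/4)
(17353 + x(-190, -126))/(-28854 + O(-175, 19)) = (17353 + 149/4)/(-28854 - 17*(-175)) = 69561/(4*(-28854 + 2975)) = (69561/4)/(-25879) = (69561/4)*(-1/25879) = -69561/103516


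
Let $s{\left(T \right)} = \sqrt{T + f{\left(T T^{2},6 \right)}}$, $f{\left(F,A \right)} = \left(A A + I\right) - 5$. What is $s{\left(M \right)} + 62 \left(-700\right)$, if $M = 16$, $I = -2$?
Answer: $-43400 + 3 \sqrt{5} \approx -43393.0$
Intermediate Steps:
$f{\left(F,A \right)} = -7 + A^{2}$ ($f{\left(F,A \right)} = \left(A A - 2\right) - 5 = \left(A^{2} - 2\right) - 5 = \left(-2 + A^{2}\right) - 5 = -7 + A^{2}$)
$s{\left(T \right)} = \sqrt{29 + T}$ ($s{\left(T \right)} = \sqrt{T - \left(7 - 6^{2}\right)} = \sqrt{T + \left(-7 + 36\right)} = \sqrt{T + 29} = \sqrt{29 + T}$)
$s{\left(M \right)} + 62 \left(-700\right) = \sqrt{29 + 16} + 62 \left(-700\right) = \sqrt{45} - 43400 = 3 \sqrt{5} - 43400 = -43400 + 3 \sqrt{5}$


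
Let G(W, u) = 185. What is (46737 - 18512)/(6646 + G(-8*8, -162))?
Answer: 28225/6831 ≈ 4.1319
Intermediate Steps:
(46737 - 18512)/(6646 + G(-8*8, -162)) = (46737 - 18512)/(6646 + 185) = 28225/6831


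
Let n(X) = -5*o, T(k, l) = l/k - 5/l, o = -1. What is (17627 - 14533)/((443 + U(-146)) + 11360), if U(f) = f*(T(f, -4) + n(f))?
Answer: 6188/21773 ≈ 0.28421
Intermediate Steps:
T(k, l) = -5/l + l/k
n(X) = 5 (n(X) = -5*(-1) = 5)
U(f) = f*(25/4 - 4/f) (U(f) = f*((-5/(-4) - 4/f) + 5) = f*((-5*(-1/4) - 4/f) + 5) = f*((5/4 - 4/f) + 5) = f*(25/4 - 4/f))
(17627 - 14533)/((443 + U(-146)) + 11360) = (17627 - 14533)/((443 + (-4 + (25/4)*(-146))) + 11360) = 3094/((443 + (-4 - 1825/2)) + 11360) = 3094/((443 - 1833/2) + 11360) = 3094/(-947/2 + 11360) = 3094/(21773/2) = 3094*(2/21773) = 6188/21773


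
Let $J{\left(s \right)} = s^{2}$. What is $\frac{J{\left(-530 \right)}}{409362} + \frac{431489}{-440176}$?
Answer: $- \frac{26494880809}{90095663856} \approx -0.29408$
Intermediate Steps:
$\frac{J{\left(-530 \right)}}{409362} + \frac{431489}{-440176} = \frac{\left(-530\right)^{2}}{409362} + \frac{431489}{-440176} = 280900 \cdot \frac{1}{409362} + 431489 \left(- \frac{1}{440176}\right) = \frac{140450}{204681} - \frac{431489}{440176} = - \frac{26494880809}{90095663856}$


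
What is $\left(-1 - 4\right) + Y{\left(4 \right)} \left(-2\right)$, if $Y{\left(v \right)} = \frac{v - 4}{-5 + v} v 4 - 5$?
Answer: $5$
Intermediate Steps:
$Y{\left(v \right)} = -5 + \frac{4 v \left(-4 + v\right)}{-5 + v}$ ($Y{\left(v \right)} = \frac{-4 + v}{-5 + v} 4 v - 5 = \frac{4 v \left(-4 + v\right)}{-5 + v} - 5 = -5 + \frac{4 v \left(-4 + v\right)}{-5 + v}$)
$\left(-1 - 4\right) + Y{\left(4 \right)} \left(-2\right) = \left(-1 - 4\right) + \frac{25 - 84 + 4 \cdot 4^{2}}{-5 + 4} \left(-2\right) = -5 + \frac{25 - 84 + 4 \cdot 16}{-1} \left(-2\right) = -5 + - (25 - 84 + 64) \left(-2\right) = -5 + \left(-1\right) 5 \left(-2\right) = -5 - -10 = -5 + 10 = 5$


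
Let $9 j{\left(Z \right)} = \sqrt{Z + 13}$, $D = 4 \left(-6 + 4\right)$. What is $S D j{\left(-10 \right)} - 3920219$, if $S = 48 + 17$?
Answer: $-3920219 - \frac{520 \sqrt{3}}{9} \approx -3.9203 \cdot 10^{6}$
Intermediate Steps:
$S = 65$
$D = -8$ ($D = 4 \left(-2\right) = -8$)
$j{\left(Z \right)} = \frac{\sqrt{13 + Z}}{9}$ ($j{\left(Z \right)} = \frac{\sqrt{Z + 13}}{9} = \frac{\sqrt{13 + Z}}{9}$)
$S D j{\left(-10 \right)} - 3920219 = 65 \left(-8\right) \frac{\sqrt{13 - 10}}{9} - 3920219 = - 520 \frac{\sqrt{3}}{9} - 3920219 = - \frac{520 \sqrt{3}}{9} - 3920219 = -3920219 - \frac{520 \sqrt{3}}{9}$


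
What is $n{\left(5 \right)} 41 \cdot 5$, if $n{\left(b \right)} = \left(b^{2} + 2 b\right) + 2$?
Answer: $7585$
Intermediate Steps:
$n{\left(b \right)} = 2 + b^{2} + 2 b$
$n{\left(5 \right)} 41 \cdot 5 = \left(2 + 5^{2} + 2 \cdot 5\right) 41 \cdot 5 = \left(2 + 25 + 10\right) 41 \cdot 5 = 37 \cdot 41 \cdot 5 = 1517 \cdot 5 = 7585$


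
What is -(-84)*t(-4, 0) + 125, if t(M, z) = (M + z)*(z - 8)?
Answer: 2813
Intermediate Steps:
t(M, z) = (-8 + z)*(M + z) (t(M, z) = (M + z)*(-8 + z) = (-8 + z)*(M + z))
-(-84)*t(-4, 0) + 125 = -(-84)*(0² - 8*(-4) - 8*0 - 4*0) + 125 = -(-84)*(0 + 32 + 0 + 0) + 125 = -(-84)*32 + 125 = -84*(-32) + 125 = 2688 + 125 = 2813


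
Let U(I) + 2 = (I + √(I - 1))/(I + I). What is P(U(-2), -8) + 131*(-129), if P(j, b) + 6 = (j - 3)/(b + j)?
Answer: 4*(-4226*√3 + 160593*I)/(√3 - 38*I) ≈ -16905.0 + 0.02394*I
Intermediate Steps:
U(I) = -2 + (I + √(-1 + I))/(2*I) (U(I) = -2 + (I + √(I - 1))/(I + I) = -2 + (I + √(-1 + I))/((2*I)) = -2 + (I + √(-1 + I))*(1/(2*I)) = -2 + (I + √(-1 + I))/(2*I))
P(j, b) = -6 + (-3 + j)/(b + j) (P(j, b) = -6 + (j - 3)/(b + j) = -6 + (-3 + j)/(b + j))
P(U(-2), -8) + 131*(-129) = (-3 - 6*(-8) - 5*(√(-1 - 2) - 3*(-2))/(2*(-2)))/(-8 + (½)*(√(-1 - 2) - 3*(-2))/(-2)) + 131*(-129) = (-3 + 48 - 5*(-1)*(√(-3) + 6)/(2*2))/(-8 + (½)*(-½)*(√(-3) + 6)) - 16899 = (-3 + 48 - 5*(-1)*(I*√3 + 6)/(2*2))/(-8 + (½)*(-½)*(I*√3 + 6)) - 16899 = (-3 + 48 - 5*(-1)*(6 + I*√3)/(2*2))/(-8 + (½)*(-½)*(6 + I*√3)) - 16899 = (-3 + 48 - 5*(-3/2 - I*√3/4))/(-8 + (-3/2 - I*√3/4)) - 16899 = (-3 + 48 + (15/2 + 5*I*√3/4))/(-19/2 - I*√3/4) - 16899 = (105/2 + 5*I*√3/4)/(-19/2 - I*√3/4) - 16899 = -16899 + (105/2 + 5*I*√3/4)/(-19/2 - I*√3/4)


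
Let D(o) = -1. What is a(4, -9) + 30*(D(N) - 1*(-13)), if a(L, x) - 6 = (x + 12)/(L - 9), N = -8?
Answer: 1827/5 ≈ 365.40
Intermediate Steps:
a(L, x) = 6 + (12 + x)/(-9 + L) (a(L, x) = 6 + (x + 12)/(L - 9) = 6 + (12 + x)/(-9 + L))
a(4, -9) + 30*(D(N) - 1*(-13)) = (-42 - 9 + 6*4)/(-9 + 4) + 30*(-1 - 1*(-13)) = (-42 - 9 + 24)/(-5) + 30*(-1 + 13) = -⅕*(-27) + 30*12 = 27/5 + 360 = 1827/5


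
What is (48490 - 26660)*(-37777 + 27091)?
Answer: -233275380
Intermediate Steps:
(48490 - 26660)*(-37777 + 27091) = 21830*(-10686) = -233275380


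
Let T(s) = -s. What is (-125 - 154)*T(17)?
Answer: 4743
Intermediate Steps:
(-125 - 154)*T(17) = (-125 - 154)*(-1*17) = -279*(-17) = 4743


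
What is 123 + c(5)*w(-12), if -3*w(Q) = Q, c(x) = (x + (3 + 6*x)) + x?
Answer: 295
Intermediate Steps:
c(x) = 3 + 8*x (c(x) = (3 + 7*x) + x = 3 + 8*x)
w(Q) = -Q/3
123 + c(5)*w(-12) = 123 + (3 + 8*5)*(-1/3*(-12)) = 123 + (3 + 40)*4 = 123 + 43*4 = 123 + 172 = 295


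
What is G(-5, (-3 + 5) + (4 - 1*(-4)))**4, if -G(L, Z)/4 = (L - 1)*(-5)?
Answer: 207360000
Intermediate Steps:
G(L, Z) = -20 + 20*L (G(L, Z) = -4*(L - 1)*(-5) = -4*(-1 + L)*(-5) = -4*(5 - 5*L) = -20 + 20*L)
G(-5, (-3 + 5) + (4 - 1*(-4)))**4 = (-20 + 20*(-5))**4 = (-20 - 100)**4 = (-120)**4 = 207360000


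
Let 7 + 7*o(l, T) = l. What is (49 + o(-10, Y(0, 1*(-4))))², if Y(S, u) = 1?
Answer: 106276/49 ≈ 2168.9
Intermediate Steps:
o(l, T) = -1 + l/7
(49 + o(-10, Y(0, 1*(-4))))² = (49 + (-1 + (⅐)*(-10)))² = (49 + (-1 - 10/7))² = (49 - 17/7)² = (326/7)² = 106276/49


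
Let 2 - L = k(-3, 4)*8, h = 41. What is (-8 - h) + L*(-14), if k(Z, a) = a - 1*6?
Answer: -301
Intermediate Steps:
k(Z, a) = -6 + a (k(Z, a) = a - 6 = -6 + a)
L = 18 (L = 2 - (-6 + 4)*8 = 2 - (-2)*8 = 2 - 1*(-16) = 2 + 16 = 18)
(-8 - h) + L*(-14) = (-8 - 1*41) + 18*(-14) = (-8 - 41) - 252 = -49 - 252 = -301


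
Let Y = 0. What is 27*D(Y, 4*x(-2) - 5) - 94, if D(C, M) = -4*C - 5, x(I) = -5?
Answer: -229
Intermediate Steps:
D(C, M) = -5 - 4*C
27*D(Y, 4*x(-2) - 5) - 94 = 27*(-5 - 4*0) - 94 = 27*(-5 + 0) - 94 = 27*(-5) - 94 = -135 - 94 = -229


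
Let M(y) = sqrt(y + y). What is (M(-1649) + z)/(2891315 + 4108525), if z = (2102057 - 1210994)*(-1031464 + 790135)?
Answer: -23893260303/777760 + I*sqrt(3298)/6999840 ≈ -30721.0 + 8.2042e-6*I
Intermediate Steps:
M(y) = sqrt(2)*sqrt(y) (M(y) = sqrt(2*y) = sqrt(2)*sqrt(y))
z = -215039342727 (z = 891063*(-241329) = -215039342727)
(M(-1649) + z)/(2891315 + 4108525) = (sqrt(2)*sqrt(-1649) - 215039342727)/(2891315 + 4108525) = (sqrt(2)*(I*sqrt(1649)) - 215039342727)/6999840 = (I*sqrt(3298) - 215039342727)*(1/6999840) = (-215039342727 + I*sqrt(3298))*(1/6999840) = -23893260303/777760 + I*sqrt(3298)/6999840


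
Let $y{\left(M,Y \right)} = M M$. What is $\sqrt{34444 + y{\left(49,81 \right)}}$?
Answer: $\sqrt{36845} \approx 191.95$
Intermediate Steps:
$y{\left(M,Y \right)} = M^{2}$
$\sqrt{34444 + y{\left(49,81 \right)}} = \sqrt{34444 + 49^{2}} = \sqrt{34444 + 2401} = \sqrt{36845}$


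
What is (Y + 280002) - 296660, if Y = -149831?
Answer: -166489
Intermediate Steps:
(Y + 280002) - 296660 = (-149831 + 280002) - 296660 = 130171 - 296660 = -166489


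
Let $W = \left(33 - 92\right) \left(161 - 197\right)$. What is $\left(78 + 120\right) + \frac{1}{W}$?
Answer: $\frac{420553}{2124} \approx 198.0$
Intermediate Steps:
$W = 2124$ ($W = \left(-59\right) \left(-36\right) = 2124$)
$\left(78 + 120\right) + \frac{1}{W} = \left(78 + 120\right) + \frac{1}{2124} = 198 + \frac{1}{2124} = \frac{420553}{2124}$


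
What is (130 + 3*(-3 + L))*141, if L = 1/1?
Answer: 17484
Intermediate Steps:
L = 1
(130 + 3*(-3 + L))*141 = (130 + 3*(-3 + 1))*141 = (130 + 3*(-2))*141 = (130 - 6)*141 = 124*141 = 17484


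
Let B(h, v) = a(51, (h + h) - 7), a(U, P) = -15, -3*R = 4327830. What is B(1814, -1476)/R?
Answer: 1/96174 ≈ 1.0398e-5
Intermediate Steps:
R = -1442610 (R = -⅓*4327830 = -1442610)
B(h, v) = -15
B(1814, -1476)/R = -15/(-1442610) = -15*(-1/1442610) = 1/96174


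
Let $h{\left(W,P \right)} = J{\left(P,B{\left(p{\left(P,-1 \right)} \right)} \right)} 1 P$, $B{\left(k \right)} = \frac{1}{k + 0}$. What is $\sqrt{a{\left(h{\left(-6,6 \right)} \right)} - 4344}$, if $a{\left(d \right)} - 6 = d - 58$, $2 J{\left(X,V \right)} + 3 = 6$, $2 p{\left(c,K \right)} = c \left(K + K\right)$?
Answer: $i \sqrt{4387} \approx 66.234 i$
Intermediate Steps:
$p{\left(c,K \right)} = K c$ ($p{\left(c,K \right)} = \frac{c \left(K + K\right)}{2} = \frac{c 2 K}{2} = \frac{2 K c}{2} = K c$)
$B{\left(k \right)} = \frac{1}{k}$
$J{\left(X,V \right)} = \frac{3}{2}$ ($J{\left(X,V \right)} = - \frac{3}{2} + \frac{1}{2} \cdot 6 = - \frac{3}{2} + 3 = \frac{3}{2}$)
$h{\left(W,P \right)} = \frac{3 P}{2}$ ($h{\left(W,P \right)} = \frac{3}{2} \cdot 1 P = \frac{3 P}{2}$)
$a{\left(d \right)} = -52 + d$ ($a{\left(d \right)} = 6 + \left(d - 58\right) = 6 + \left(-58 + d\right) = -52 + d$)
$\sqrt{a{\left(h{\left(-6,6 \right)} \right)} - 4344} = \sqrt{\left(-52 + \frac{3}{2} \cdot 6\right) - 4344} = \sqrt{\left(-52 + 9\right) - 4344} = \sqrt{-43 - 4344} = \sqrt{-4387} = i \sqrt{4387}$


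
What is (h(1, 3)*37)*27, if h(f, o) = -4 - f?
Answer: -4995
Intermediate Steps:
(h(1, 3)*37)*27 = ((-4 - 1*1)*37)*27 = ((-4 - 1)*37)*27 = -5*37*27 = -185*27 = -4995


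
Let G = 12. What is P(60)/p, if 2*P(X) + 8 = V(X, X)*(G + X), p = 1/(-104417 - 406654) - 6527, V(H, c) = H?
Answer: -550934538/1667880209 ≈ -0.33032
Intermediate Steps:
p = -3335760418/511071 (p = 1/(-511071) - 6527 = -1/511071 - 6527 = -3335760418/511071 ≈ -6527.0)
P(X) = -4 + X*(12 + X)/2 (P(X) = -4 + (X*(12 + X))/2 = -4 + X*(12 + X)/2)
P(60)/p = (-4 + (½)*60² + 6*60)/(-3335760418/511071) = (-4 + (½)*3600 + 360)*(-511071/3335760418) = (-4 + 1800 + 360)*(-511071/3335760418) = 2156*(-511071/3335760418) = -550934538/1667880209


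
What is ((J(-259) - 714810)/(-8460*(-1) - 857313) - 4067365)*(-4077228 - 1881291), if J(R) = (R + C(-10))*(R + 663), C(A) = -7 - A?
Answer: 6857449308714837203/282951 ≈ 2.4235e+13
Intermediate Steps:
J(R) = (3 + R)*(663 + R) (J(R) = (R + (-7 - 1*(-10)))*(R + 663) = (R + (-7 + 10))*(663 + R) = (R + 3)*(663 + R) = (3 + R)*(663 + R))
((J(-259) - 714810)/(-8460*(-1) - 857313) - 4067365)*(-4077228 - 1881291) = (((1989 + (-259)² + 666*(-259)) - 714810)/(-8460*(-1) - 857313) - 4067365)*(-4077228 - 1881291) = (((1989 + 67081 - 172494) - 714810)/(8460 - 857313) - 4067365)*(-5958519) = ((-103424 - 714810)/(-848853) - 4067365)*(-5958519) = (-818234*(-1/848853) - 4067365)*(-5958519) = (818234/848853 - 4067365)*(-5958519) = -3452594164111/848853*(-5958519) = 6857449308714837203/282951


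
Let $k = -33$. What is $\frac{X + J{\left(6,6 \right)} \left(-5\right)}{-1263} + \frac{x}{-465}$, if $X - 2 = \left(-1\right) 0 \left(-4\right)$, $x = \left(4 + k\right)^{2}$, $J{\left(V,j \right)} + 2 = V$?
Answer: $- \frac{351271}{195765} \approx -1.7943$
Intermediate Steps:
$J{\left(V,j \right)} = -2 + V$
$x = 841$ ($x = \left(4 - 33\right)^{2} = \left(-29\right)^{2} = 841$)
$X = 2$ ($X = 2 + \left(-1\right) 0 \left(-4\right) = 2 + 0 \left(-4\right) = 2 + 0 = 2$)
$\frac{X + J{\left(6,6 \right)} \left(-5\right)}{-1263} + \frac{x}{-465} = \frac{2 + \left(-2 + 6\right) \left(-5\right)}{-1263} + \frac{841}{-465} = \left(2 + 4 \left(-5\right)\right) \left(- \frac{1}{1263}\right) + 841 \left(- \frac{1}{465}\right) = \left(2 - 20\right) \left(- \frac{1}{1263}\right) - \frac{841}{465} = \left(-18\right) \left(- \frac{1}{1263}\right) - \frac{841}{465} = \frac{6}{421} - \frac{841}{465} = - \frac{351271}{195765}$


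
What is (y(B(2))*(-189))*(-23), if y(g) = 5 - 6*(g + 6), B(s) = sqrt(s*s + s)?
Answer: -134757 - 26082*sqrt(6) ≈ -1.9864e+5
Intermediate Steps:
B(s) = sqrt(s + s**2) (B(s) = sqrt(s**2 + s) = sqrt(s + s**2))
y(g) = -31 - 6*g (y(g) = 5 - 6*(6 + g) = 5 - (36 + 6*g) = 5 + (-36 - 6*g) = -31 - 6*g)
(y(B(2))*(-189))*(-23) = ((-31 - 6*sqrt(2)*sqrt(1 + 2))*(-189))*(-23) = ((-31 - 6*sqrt(6))*(-189))*(-23) = (5859 + 1134*sqrt(6))*(-23) = -134757 - 26082*sqrt(6)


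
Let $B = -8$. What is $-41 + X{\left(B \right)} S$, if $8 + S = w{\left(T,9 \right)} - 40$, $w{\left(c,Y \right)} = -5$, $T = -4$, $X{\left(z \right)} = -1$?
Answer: $12$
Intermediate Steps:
$S = -53$ ($S = -8 - 45 = -53$)
$-41 + X{\left(B \right)} S = -41 - -53 = -41 + 53 = 12$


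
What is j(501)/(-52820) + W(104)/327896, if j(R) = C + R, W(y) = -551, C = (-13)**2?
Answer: -12439707/865973336 ≈ -0.014365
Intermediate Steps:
C = 169
j(R) = 169 + R
j(501)/(-52820) + W(104)/327896 = (169 + 501)/(-52820) - 551/327896 = 670*(-1/52820) - 551*1/327896 = -67/5282 - 551/327896 = -12439707/865973336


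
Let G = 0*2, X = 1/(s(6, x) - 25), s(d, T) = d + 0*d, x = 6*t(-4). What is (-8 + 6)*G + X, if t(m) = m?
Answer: -1/19 ≈ -0.052632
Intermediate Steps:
x = -24 (x = 6*(-4) = -24)
s(d, T) = d (s(d, T) = d + 0 = d)
X = -1/19 (X = 1/(6 - 25) = 1/(-19) = -1/19 ≈ -0.052632)
G = 0
(-8 + 6)*G + X = (-8 + 6)*0 - 1/19 = -2*0 - 1/19 = 0 - 1/19 = -1/19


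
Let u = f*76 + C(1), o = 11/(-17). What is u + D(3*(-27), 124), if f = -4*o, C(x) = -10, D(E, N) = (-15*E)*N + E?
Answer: 2563017/17 ≈ 1.5077e+5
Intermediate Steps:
D(E, N) = E - 15*E*N (D(E, N) = -15*E*N + E = E - 15*E*N)
o = -11/17 (o = 11*(-1/17) = -11/17 ≈ -0.64706)
f = 44/17 (f = -4*(-11/17) = 44/17 ≈ 2.5882)
u = 3174/17 (u = (44/17)*76 - 10 = 3344/17 - 10 = 3174/17 ≈ 186.71)
u + D(3*(-27), 124) = 3174/17 + (3*(-27))*(1 - 15*124) = 3174/17 - 81*(1 - 1860) = 3174/17 - 81*(-1859) = 3174/17 + 150579 = 2563017/17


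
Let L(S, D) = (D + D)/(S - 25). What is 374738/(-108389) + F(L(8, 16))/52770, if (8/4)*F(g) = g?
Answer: -168087723322/48617344005 ≈ -3.4574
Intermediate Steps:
L(S, D) = 2*D/(-25 + S) (L(S, D) = (2*D)/(-25 + S) = 2*D/(-25 + S))
F(g) = g/2
374738/(-108389) + F(L(8, 16))/52770 = 374738/(-108389) + ((2*16/(-25 + 8))/2)/52770 = 374738*(-1/108389) + ((2*16/(-17))/2)*(1/52770) = -374738/108389 + ((2*16*(-1/17))/2)*(1/52770) = -374738/108389 + ((1/2)*(-32/17))*(1/52770) = -374738/108389 - 16/17*1/52770 = -374738/108389 - 8/448545 = -168087723322/48617344005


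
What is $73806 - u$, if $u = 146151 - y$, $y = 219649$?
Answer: $147304$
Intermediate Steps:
$u = -73498$ ($u = 146151 - 219649 = -73498$)
$73806 - u = 73806 - -73498 = 73806 + 73498 = 147304$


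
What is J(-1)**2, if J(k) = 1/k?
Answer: 1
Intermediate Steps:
J(-1)**2 = (1/(-1))**2 = (-1)**2 = 1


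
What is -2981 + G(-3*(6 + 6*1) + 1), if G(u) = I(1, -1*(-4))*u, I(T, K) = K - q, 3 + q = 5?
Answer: -3051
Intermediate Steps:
q = 2 (q = -3 + 5 = 2)
I(T, K) = -2 + K (I(T, K) = K - 1*2 = K - 2 = -2 + K)
G(u) = 2*u (G(u) = (-2 - 1*(-4))*u = (-2 + 4)*u = 2*u)
-2981 + G(-3*(6 + 6*1) + 1) = -2981 + 2*(-3*(6 + 6*1) + 1) = -2981 + 2*(-3*(6 + 6) + 1) = -2981 + 2*(-3*12 + 1) = -2981 + 2*(-36 + 1) = -2981 + 2*(-35) = -2981 - 70 = -3051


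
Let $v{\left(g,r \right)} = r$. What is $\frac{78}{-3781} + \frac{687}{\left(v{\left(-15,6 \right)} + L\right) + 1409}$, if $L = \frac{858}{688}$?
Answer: $\frac{855555426}{1842061609} \approx 0.46446$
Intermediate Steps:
$L = \frac{429}{344}$ ($L = 858 \cdot \frac{1}{688} = \frac{429}{344} \approx 1.2471$)
$\frac{78}{-3781} + \frac{687}{\left(v{\left(-15,6 \right)} + L\right) + 1409} = \frac{78}{-3781} + \frac{687}{\left(6 + \frac{429}{344}\right) + 1409} = 78 \left(- \frac{1}{3781}\right) + \frac{687}{\frac{2493}{344} + 1409} = - \frac{78}{3781} + \frac{687}{\frac{487189}{344}} = - \frac{78}{3781} + 687 \cdot \frac{344}{487189} = - \frac{78}{3781} + \frac{236328}{487189} = \frac{855555426}{1842061609}$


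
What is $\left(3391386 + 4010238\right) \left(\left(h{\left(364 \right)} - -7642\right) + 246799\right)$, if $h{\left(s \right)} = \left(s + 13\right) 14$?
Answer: $1922342383656$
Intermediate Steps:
$h{\left(s \right)} = 182 + 14 s$ ($h{\left(s \right)} = \left(13 + s\right) 14 = 182 + 14 s$)
$\left(3391386 + 4010238\right) \left(\left(h{\left(364 \right)} - -7642\right) + 246799\right) = \left(3391386 + 4010238\right) \left(\left(\left(182 + 14 \cdot 364\right) - -7642\right) + 246799\right) = 7401624 \left(\left(\left(182 + 5096\right) + 7642\right) + 246799\right) = 7401624 \left(\left(5278 + 7642\right) + 246799\right) = 7401624 \left(12920 + 246799\right) = 7401624 \cdot 259719 = 1922342383656$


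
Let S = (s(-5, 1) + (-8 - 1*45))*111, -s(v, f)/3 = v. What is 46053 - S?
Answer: 50271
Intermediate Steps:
s(v, f) = -3*v
S = -4218 (S = (-3*(-5) + (-8 - 1*45))*111 = (15 + (-8 - 45))*111 = (15 - 53)*111 = -38*111 = -4218)
46053 - S = 46053 - 1*(-4218) = 46053 + 4218 = 50271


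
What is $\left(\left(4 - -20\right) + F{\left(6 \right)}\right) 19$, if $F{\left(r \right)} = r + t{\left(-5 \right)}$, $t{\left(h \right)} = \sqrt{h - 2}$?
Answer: $570 + 19 i \sqrt{7} \approx 570.0 + 50.269 i$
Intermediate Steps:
$t{\left(h \right)} = \sqrt{-2 + h}$
$F{\left(r \right)} = r + i \sqrt{7}$ ($F{\left(r \right)} = r + \sqrt{-2 - 5} = r + \sqrt{-7} = r + i \sqrt{7}$)
$\left(\left(4 - -20\right) + F{\left(6 \right)}\right) 19 = \left(\left(4 - -20\right) + \left(6 + i \sqrt{7}\right)\right) 19 = \left(\left(4 + 20\right) + \left(6 + i \sqrt{7}\right)\right) 19 = \left(24 + \left(6 + i \sqrt{7}\right)\right) 19 = \left(30 + i \sqrt{7}\right) 19 = 570 + 19 i \sqrt{7}$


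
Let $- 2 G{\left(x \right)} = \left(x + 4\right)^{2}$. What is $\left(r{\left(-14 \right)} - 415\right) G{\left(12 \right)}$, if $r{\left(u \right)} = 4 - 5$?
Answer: $53248$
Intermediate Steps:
$r{\left(u \right)} = -1$ ($r{\left(u \right)} = 4 - 5 = -1$)
$G{\left(x \right)} = - \frac{\left(4 + x\right)^{2}}{2}$ ($G{\left(x \right)} = - \frac{\left(x + 4\right)^{2}}{2} = - \frac{\left(4 + x\right)^{2}}{2}$)
$\left(r{\left(-14 \right)} - 415\right) G{\left(12 \right)} = \left(-1 - 415\right) \left(- \frac{\left(4 + 12\right)^{2}}{2}\right) = - 416 \left(- \frac{16^{2}}{2}\right) = - 416 \left(\left(- \frac{1}{2}\right) 256\right) = \left(-416\right) \left(-128\right) = 53248$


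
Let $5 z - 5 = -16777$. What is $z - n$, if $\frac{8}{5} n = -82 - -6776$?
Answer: $- \frac{150763}{20} \approx -7538.1$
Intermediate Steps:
$n = \frac{16735}{4}$ ($n = \frac{5 \left(-82 - -6776\right)}{8} = \frac{5 \left(-82 + 6776\right)}{8} = \frac{5}{8} \cdot 6694 = \frac{16735}{4} \approx 4183.8$)
$z = - \frac{16772}{5}$ ($z = 1 + \frac{1}{5} \left(-16777\right) = 1 - \frac{16777}{5} = - \frac{16772}{5} \approx -3354.4$)
$z - n = - \frac{16772}{5} - \frac{16735}{4} = - \frac{150763}{20}$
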